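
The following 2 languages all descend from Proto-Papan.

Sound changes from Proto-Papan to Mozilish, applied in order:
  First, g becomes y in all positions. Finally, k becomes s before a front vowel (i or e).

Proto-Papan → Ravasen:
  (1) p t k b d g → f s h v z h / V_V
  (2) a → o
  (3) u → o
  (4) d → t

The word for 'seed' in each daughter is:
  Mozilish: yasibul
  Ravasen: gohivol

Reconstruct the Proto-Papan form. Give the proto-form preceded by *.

Position 3: Mozilish has s, Ravasen has h. Taking the neighbouring segments as reconstructed: Mozilish s could go back to *k or *s; Ravasen h could go back to *k or *g or *h — the one source consistent with every daughter is *k.
Position 6: Mozilish has u, Ravasen has o. Mozilish preserves u here (none of its changes turn any other segment into u), so the proto-segment is *u.
Continuing position by position gives *gakibul; check it forward:
Mozilish: *gakibul
  gakibul → yakibul   [unconditioned shift]
  yakibul → yasibul   [palatalisation]
  giving Mozilish yasibul.
Ravasen: start from *gakibul.
  rule 1 (intervocalic lenition): gakibul → gahivul
  rule 2 (vowel merger): gahivul → gohivul
  rule 3 (vowel merger): gohivul → gohivol
  rule 4: no change — gohivol
  ⇒ Ravasen gohivol
Only *gakibul yields all of Mozilish yasibul, Ravasen gohivol.

*gakibul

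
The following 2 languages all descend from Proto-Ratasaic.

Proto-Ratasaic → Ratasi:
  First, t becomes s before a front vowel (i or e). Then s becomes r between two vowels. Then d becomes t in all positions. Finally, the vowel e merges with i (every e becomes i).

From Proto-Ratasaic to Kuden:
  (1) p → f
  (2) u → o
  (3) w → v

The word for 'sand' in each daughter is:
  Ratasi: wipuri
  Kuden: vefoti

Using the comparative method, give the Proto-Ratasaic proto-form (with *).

Position 2: Ratasi has i, Kuden has e. Kuden preserves e here (none of its changes turn any other segment into e), so the proto-segment is *e.
Position 4: Ratasi has u, Kuden has o. Ratasi preserves u here (none of its changes turn any other segment into u), so the proto-segment is *u.
Continuing position by position gives *weputi; check it forward:
Ratasi: *weputi
  weputi → wepusi   [palatalisation]
  wepusi → wepuri   [rhotacism]
  wepuri (rule 3 does not apply)
  wepuri → wipuri   [vowel merger]
  giving Ratasi wipuri.
Kuden: *weputi
  weputi → wefuti   [unconditioned shift]
  wefuti → wefoti   [vowel merger]
  wefoti → vefoti   [unconditioned shift]
  giving Kuden vefoti.
Only *weputi yields all of Ratasi wipuri, Kuden vefoti.

*weputi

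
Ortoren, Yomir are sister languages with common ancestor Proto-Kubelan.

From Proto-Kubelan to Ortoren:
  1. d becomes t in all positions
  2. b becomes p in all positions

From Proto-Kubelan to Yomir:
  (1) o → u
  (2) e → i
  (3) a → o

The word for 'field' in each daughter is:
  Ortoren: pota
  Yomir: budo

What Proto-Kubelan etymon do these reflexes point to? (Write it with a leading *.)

*boda

Position 3: Ortoren has t, Yomir has d. Yomir preserves d here (none of its changes turn any other segment into d), so the proto-segment is *d.
Position 1: Ortoren has p, Yomir has b. Yomir preserves b here (none of its changes turn any other segment into b), so the proto-segment is *b.
Continuing position by position gives *boda; check it forward:
Ortoren: *boda > bota > pota  (by unconditioned shift, unconditioned shift)
Yomir: *boda
  boda → buda   [vowel merger]
  buda (rule 2 does not apply)
  buda → budo   [vowel merger]
  giving Yomir budo.
*boda is the unique common source.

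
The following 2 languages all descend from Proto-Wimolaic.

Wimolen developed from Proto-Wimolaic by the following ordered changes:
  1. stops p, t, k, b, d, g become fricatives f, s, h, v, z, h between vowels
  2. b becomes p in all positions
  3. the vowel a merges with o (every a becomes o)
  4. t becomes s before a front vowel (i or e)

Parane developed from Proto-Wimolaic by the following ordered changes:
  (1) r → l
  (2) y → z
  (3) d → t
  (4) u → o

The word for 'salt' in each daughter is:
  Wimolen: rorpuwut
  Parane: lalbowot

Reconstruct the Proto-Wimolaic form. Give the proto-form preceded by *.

*rarbuwut

Position 4: Wimolen has p, Parane has b. Parane preserves b here (none of its changes turn any other segment into b), so the proto-segment is *b.
Position 1: Wimolen has r, Parane has l. Wimolen preserves r here (none of its changes turn any other segment into r), so the proto-segment is *r.
Verify the candidate proto-form against each daughter:
Wimolen: start from *rarbuwut.
  rule 1: no change — rarbuwut
  rule 2 (unconditioned shift): rarbuwut → rarpuwut
  rule 3 (vowel merger): rarpuwut → rorpuwut
  rule 4: no change — rorpuwut
  ⇒ Wimolen rorpuwut
Parane: *rarbuwut > lalbuwut > lalbowot  (by unconditioned shift, vowel merger)
*rarbuwut is the unique common source.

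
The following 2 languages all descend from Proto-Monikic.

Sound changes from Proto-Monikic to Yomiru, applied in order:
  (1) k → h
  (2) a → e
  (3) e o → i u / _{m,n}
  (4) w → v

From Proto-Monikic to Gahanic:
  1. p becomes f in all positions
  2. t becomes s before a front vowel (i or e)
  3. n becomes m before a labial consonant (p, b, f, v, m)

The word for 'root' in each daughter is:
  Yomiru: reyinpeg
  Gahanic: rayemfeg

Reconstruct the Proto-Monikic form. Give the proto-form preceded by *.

*rayenpeg

Position 4: Yomiru has i, Gahanic has e. Gahanic preserves e here (none of its changes turn any other segment into e), so the proto-segment is *e.
Position 2: Yomiru has e, Gahanic has a. Gahanic preserves a here (none of its changes turn any other segment into a), so the proto-segment is *a.
Continuing position by position gives *rayenpeg; check it forward:
Yomiru: *rayenpeg > reyenpeg > reyinpeg  (by vowel merger, pre-nasal raising)
Gahanic: *rayenpeg
  rayenpeg → rayenfeg   [unconditioned shift]
  rayenfeg (rule 2 does not apply)
  rayenfeg → rayemfeg   [nasal place assimilation]
  giving Gahanic rayemfeg.
No other proto-form is consistent with every reflex, so the reconstruction is *rayenpeg.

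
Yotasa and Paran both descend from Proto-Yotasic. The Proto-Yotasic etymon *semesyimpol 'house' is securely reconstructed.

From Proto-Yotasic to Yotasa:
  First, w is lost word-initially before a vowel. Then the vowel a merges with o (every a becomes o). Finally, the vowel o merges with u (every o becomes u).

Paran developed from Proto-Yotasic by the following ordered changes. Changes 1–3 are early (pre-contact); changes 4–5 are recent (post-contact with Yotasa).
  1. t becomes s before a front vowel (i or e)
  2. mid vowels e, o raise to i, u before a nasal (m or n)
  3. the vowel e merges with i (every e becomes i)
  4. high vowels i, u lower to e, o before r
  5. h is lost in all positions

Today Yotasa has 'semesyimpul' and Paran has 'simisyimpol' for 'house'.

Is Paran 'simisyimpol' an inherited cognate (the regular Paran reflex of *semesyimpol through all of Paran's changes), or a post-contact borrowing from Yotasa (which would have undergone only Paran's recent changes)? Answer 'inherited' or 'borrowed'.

If inherited, *semesyimpol would pass through all of Paran's changes:
Paran: *semesyimpol > simesyimpol > simisyimpol  (by pre-nasal raising, vowel merger)
If borrowed from Yotasa 'semesyimpul' after the early changes, it would undergo only the recent ones:
  rule 4 (pre-rhotic lowering): no change (semesyimpul)
  rule 5 (h-loss): no change (semesyimpul)
  ⇒ as a loan: semesyimpul
Paran 'simisyimpol' matches the inherited outcome exactly, so it is an inherited cognate, not a loan.

inherited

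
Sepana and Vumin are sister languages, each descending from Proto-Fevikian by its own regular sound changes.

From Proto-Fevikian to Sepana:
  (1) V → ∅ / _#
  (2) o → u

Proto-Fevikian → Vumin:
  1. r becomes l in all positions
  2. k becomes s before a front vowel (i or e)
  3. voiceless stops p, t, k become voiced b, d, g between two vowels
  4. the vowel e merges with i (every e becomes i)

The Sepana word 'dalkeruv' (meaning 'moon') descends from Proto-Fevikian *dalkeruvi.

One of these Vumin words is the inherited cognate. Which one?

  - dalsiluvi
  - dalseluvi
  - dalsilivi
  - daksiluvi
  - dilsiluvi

dalsiluvi

Vumin: start from *dalkeruvi.
  rule 1 (unconditioned shift): dalkeruvi → dalkeluvi
  rule 2 (palatalisation): dalkeluvi → dalseluvi
  rule 3: no change — dalseluvi
  rule 4 (vowel merger): dalseluvi → dalsiluvi
  ⇒ Vumin dalsiluvi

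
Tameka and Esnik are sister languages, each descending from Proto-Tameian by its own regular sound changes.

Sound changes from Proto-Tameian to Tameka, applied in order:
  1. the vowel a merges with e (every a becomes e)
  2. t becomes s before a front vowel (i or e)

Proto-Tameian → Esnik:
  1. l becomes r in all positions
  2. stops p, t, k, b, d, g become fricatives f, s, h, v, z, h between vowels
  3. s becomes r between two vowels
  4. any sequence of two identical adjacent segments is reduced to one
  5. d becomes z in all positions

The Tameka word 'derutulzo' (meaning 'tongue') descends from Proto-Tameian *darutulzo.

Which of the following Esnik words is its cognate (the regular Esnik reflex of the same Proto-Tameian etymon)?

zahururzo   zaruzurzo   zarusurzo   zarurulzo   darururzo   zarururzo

Esnik: *darutulzo
  darutulzo → daruturzo   [unconditioned shift]
  daruturzo → darusurzo   [intervocalic lenition]
  darusurzo → darururzo   [rhotacism]
  darururzo (rule 4 does not apply)
  darururzo → zarururzo   [unconditioned shift]
  giving Esnik zarururzo.
Only 'zarururzo' matches the regular Esnik development of *darutulzo.

zarururzo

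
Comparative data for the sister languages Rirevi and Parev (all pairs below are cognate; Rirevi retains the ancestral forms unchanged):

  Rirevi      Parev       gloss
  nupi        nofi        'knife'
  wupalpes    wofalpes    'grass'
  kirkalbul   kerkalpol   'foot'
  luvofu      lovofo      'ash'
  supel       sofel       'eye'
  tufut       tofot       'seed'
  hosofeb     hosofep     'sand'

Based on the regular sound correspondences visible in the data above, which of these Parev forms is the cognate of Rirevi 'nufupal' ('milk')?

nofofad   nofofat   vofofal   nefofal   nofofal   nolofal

tufut ~ tofot — Rirevi u corresponds to Parev o after a consonant, before a labial obstruent.
nupi ~ nofi, wupalpes ~ wofalpes — Rirevi u corresponds to Parev o after a consonant, before a labial obstruent.
wupalpes ~ wofalpes — Rirevi p corresponds to Parev f between vowels (before a back vowel).
Applying these to Rirevi 'nufupal':
  nufupal → nofupal   (u→o after a consonant, before a labial obstruent)
  nofupal → nofopal   (u→o after a consonant, before a labial obstruent)
  nofopal → nofofal   (p→f between vowels (before a back vowel))
So the Parev cognate is 'nofofal'.

nofofal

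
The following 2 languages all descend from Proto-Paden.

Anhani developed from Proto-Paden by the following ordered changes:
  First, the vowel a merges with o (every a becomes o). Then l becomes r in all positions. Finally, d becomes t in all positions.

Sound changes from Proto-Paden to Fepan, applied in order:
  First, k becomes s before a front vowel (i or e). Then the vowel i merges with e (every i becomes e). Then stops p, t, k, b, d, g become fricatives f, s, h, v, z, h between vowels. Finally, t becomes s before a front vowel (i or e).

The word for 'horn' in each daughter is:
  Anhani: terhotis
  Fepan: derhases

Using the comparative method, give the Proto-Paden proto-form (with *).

Position 6: Anhani has t, Fepan has s. Taking the neighbouring segments as reconstructed: Anhani t could go back to *t or *d; Fepan s could go back to *t or *k or *s — the one source consistent with every daughter is *t.
Position 1: Anhani has t, Fepan has d. Fepan preserves d here (none of its changes turn any other segment into d), so the proto-segment is *d.
Position 7: Anhani has i, Fepan has e. Anhani preserves i here (none of its changes turn any other segment into i), so the proto-segment is *i.
Verify the candidate proto-form against each daughter:
Anhani: *derhatis > derhotis > terhotis  (by vowel merger, unconditioned shift)
Fepan: start from *derhatis.
  rule 1: no change — derhatis
  rule 2 (vowel merger): derhatis → derhates
  rule 3 (intervocalic lenition): derhates → derhases
  rule 4: no change — derhases
  ⇒ Fepan derhases
Only *derhatis yields all of Anhani terhotis, Fepan derhases.

*derhatis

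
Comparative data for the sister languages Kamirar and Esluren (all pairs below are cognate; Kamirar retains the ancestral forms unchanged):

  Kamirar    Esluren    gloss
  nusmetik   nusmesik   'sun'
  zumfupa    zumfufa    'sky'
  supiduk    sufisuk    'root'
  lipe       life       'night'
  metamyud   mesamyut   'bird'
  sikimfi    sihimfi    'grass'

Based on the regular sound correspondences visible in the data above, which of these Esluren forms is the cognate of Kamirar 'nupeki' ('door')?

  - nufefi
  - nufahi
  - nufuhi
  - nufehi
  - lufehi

nufehi

lipe ~ life — Kamirar p corresponds to Esluren f between vowels (before a front vowel).
sikimfi ~ sihimfi — Kamirar k corresponds to Esluren h between vowels (before a front vowel).
Applying these to Kamirar 'nupeki':
  nupeki → nufeki   (p→f between vowels (before a front vowel))
  nufeki → nufehi   (k→h between vowels (before a front vowel))
So the Esluren cognate is 'nufehi'.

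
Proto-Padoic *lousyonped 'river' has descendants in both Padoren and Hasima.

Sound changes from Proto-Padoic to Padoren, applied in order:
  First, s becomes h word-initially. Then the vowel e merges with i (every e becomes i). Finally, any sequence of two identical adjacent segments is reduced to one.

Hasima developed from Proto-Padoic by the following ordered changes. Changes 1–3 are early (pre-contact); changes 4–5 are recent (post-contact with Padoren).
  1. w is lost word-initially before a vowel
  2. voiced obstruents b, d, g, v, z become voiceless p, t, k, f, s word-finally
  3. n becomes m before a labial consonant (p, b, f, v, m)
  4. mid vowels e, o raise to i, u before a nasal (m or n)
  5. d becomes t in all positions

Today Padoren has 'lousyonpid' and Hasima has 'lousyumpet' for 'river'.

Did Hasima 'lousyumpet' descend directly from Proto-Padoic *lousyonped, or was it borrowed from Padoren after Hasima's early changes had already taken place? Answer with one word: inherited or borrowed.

inherited

If inherited, *lousyonped would pass through all of Hasima's changes:
Hasima: start from *lousyonped.
  rule 1: no change — lousyonped
  rule 2 (final devoicing): lousyonped → lousyonpet
  rule 3 (nasal place assimilation): lousyonpet → lousyompet
  rule 4 (pre-nasal raising): lousyompet → lousyumpet
  rule 5: no change — lousyumpet
  ⇒ Hasima lousyumpet
If borrowed from Padoren 'lousyonpid' after the early changes, it would undergo only the recent ones:
  rule 4 (pre-nasal raising): lousyonpid → lousyunpid
  rule 5 (unconditioned shift): lousyunpid → lousyunpit
  ⇒ as a loan: lousyunpit
Hasima 'lousyumpet' matches the inherited outcome exactly, so it is an inherited cognate, not a loan.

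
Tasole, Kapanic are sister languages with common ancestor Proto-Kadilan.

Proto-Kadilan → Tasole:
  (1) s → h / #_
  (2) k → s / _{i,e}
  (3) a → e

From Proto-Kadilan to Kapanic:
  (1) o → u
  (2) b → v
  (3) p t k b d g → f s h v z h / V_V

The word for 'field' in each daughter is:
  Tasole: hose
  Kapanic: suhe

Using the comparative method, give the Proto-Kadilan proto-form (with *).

Position 1: Tasole has h, Kapanic has s. Taking the neighbouring segments as reconstructed: Tasole h could go back to *s or *h; Kapanic s can only go back to *s — the one source consistent with every daughter is *s.
Position 2: Tasole has o, Kapanic has u. Tasole preserves o here (none of its changes turn any other segment into o), so the proto-segment is *o.
Position 3: Tasole has s, Kapanic has h. Taking the neighbouring segments as reconstructed: Tasole s could go back to *k or *s; Kapanic h could go back to *k or *g or *h — the one source consistent with every daughter is *k.
Verify the candidate proto-form against each daughter:
Tasole: *soke
  soke → hoke   [debuccalisation]
  hoke → hose   [palatalisation]
  hose (rule 3 does not apply)
  giving Tasole hose.
Kapanic: *soke
  soke → suke   [vowel merger]
  suke (rule 2 does not apply)
  suke → suhe   [intervocalic lenition]
  giving Kapanic suhe.
*soke is the unique common source.

*soke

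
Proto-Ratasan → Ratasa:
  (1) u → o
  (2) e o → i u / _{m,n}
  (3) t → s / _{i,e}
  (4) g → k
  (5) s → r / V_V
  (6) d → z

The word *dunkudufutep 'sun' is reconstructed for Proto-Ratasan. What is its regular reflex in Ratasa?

zunkozoforep

Ratasa: *dunkudufutep
  dunkudufutep → donkodofotep   [vowel merger]
  donkodofotep → dunkodofotep   [pre-nasal raising]
  dunkodofotep → dunkodofosep   [palatalisation]
  dunkodofosep (rule 4 does not apply)
  dunkodofosep → dunkodoforep   [rhotacism]
  dunkodoforep → zunkozoforep   [unconditioned shift]
  giving Ratasa zunkozoforep.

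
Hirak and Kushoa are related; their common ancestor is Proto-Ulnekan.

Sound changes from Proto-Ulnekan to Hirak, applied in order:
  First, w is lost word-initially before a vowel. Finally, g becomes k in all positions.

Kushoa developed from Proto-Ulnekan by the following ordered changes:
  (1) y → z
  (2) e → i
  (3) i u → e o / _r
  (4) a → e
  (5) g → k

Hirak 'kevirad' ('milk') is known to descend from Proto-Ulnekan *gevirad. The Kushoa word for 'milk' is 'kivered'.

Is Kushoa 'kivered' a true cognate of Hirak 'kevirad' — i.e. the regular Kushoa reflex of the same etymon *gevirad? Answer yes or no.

yes

Derive the expected Kushoa reflex of *gevirad:
Kushoa: *gevirad > givirad > giverad > givered > kivered  (by vowel merger, pre-rhotic lowering, vowel merger, unconditioned shift)
Kushoa 'kivered' matches the regular reflex exactly, so the pair is cognate.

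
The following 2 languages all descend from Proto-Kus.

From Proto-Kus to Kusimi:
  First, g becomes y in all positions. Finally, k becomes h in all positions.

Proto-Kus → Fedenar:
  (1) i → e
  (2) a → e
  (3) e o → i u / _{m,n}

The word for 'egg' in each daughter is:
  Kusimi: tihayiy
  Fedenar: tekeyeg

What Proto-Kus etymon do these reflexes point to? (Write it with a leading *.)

Position 7: Kusimi has y, Fedenar has g. Fedenar preserves g here (none of its changes turn any other segment into g), so the proto-segment is *g.
Position 6: Kusimi has i, Fedenar has e. Kusimi preserves i here (none of its changes turn any other segment into i), so the proto-segment is *i.
Verify the candidate proto-form against each daughter:
Kusimi: start from *tikayig.
  rule 1 (unconditioned shift): tikayig → tikayiy
  rule 2 (unconditioned shift): tikayiy → tihayiy
  ⇒ Kusimi tihayiy
Fedenar: *tikayig > tekayeg > tekeyeg  (by vowel merger, vowel merger)
No other proto-form is consistent with every reflex, so the reconstruction is *tikayig.

*tikayig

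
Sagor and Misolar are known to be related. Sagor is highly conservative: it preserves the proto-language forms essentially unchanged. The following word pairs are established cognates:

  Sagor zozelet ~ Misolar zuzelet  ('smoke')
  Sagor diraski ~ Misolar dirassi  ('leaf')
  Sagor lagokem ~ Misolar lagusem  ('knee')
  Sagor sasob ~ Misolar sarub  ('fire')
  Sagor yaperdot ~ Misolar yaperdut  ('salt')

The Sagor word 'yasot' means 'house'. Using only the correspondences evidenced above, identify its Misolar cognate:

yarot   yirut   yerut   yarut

sasob ~ sarub — Sagor s corresponds to Misolar r between vowels (before a back vowel).
zozelet ~ zuzelet, lagokem ~ lagusem — Sagor o corresponds to Misolar u after a consonant, before a consonant other than r, m, n, p, b, f, v.
Applying these to Sagor 'yasot':
  yasot → yarot   (s→r between vowels (before a back vowel))
  yarot → yarut   (o→u after a consonant, before a consonant other than r, m, n, p, b, f, v)
So the Misolar cognate is 'yarut'.

yarut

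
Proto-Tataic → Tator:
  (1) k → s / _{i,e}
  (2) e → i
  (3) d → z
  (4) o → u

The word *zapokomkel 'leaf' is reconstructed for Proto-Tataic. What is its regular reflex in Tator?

zapukumsil

Tator: *zapokomkel
  zapokomkel → zapokomsel   [palatalisation]
  zapokomsel → zapokomsil   [vowel merger]
  zapokomsil (rule 3 does not apply)
  zapokomsil → zapukumsil   [vowel merger]
  giving Tator zapukumsil.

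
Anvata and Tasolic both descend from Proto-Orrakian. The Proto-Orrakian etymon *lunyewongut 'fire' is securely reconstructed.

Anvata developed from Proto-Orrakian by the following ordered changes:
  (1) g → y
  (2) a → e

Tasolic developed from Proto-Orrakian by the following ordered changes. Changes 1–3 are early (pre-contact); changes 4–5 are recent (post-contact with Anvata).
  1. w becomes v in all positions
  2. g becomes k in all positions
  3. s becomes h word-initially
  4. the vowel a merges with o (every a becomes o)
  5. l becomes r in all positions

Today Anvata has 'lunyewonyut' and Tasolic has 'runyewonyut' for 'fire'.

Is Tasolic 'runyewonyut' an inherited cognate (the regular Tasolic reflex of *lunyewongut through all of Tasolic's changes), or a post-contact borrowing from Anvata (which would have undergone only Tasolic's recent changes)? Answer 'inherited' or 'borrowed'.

borrowed

If inherited, *lunyewongut would pass through all of Tasolic's changes:
Tasolic: *lunyewongut
  lunyewongut → lunyevongut   [unconditioned shift]
  lunyevongut → lunyevonkut   [unconditioned shift]
  lunyevonkut (rule 3 does not apply)
  lunyevonkut (rule 4 does not apply)
  lunyevonkut → runyevonkut   [unconditioned shift]
  giving Tasolic runyevonkut.
If borrowed from Anvata 'lunyewonyut' after the early changes, it would undergo only the recent ones:
  rule 4 (vowel merger): no change (lunyewonyut)
  rule 5 (unconditioned shift): lunyewonyut → runyewonyut
  ⇒ as a loan: runyewonyut
Tasolic 'runyewonyut' matches the loan outcome 'runyewonyut', not the inherited 'runyevonkut' — it skipped the early Tasolic changes, so it was borrowed from Anvata.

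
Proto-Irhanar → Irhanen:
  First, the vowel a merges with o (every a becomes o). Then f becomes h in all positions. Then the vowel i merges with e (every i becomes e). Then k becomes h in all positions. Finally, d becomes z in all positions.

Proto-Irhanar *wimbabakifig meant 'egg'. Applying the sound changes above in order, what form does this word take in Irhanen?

wemboboheheg

Irhanen: start from *wimbabakifig.
  rule 1 (vowel merger): wimbabakifig → wimbobokifig
  rule 2 (unconditioned shift): wimbobokifig → wimbobokihig
  rule 3 (vowel merger): wimbobokihig → wembobokeheg
  rule 4 (unconditioned shift): wembobokeheg → wemboboheheg
  rule 5: no change — wemboboheheg
  ⇒ Irhanen wemboboheheg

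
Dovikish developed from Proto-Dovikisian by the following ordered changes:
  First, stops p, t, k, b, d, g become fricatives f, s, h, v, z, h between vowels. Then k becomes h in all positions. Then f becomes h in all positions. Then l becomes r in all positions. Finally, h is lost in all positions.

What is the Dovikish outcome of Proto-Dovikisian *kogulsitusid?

Dovikish: *kogulsitusid
  kogulsitusid → kohulsisusid   [intervocalic lenition]
  kohulsisusid → hohulsisusid   [unconditioned shift]
  hohulsisusid (rule 3 does not apply)
  hohulsisusid → hohursisusid   [unconditioned shift]
  hohursisusid → oursisusid   [h-loss]
  giving Dovikish oursisusid.

oursisusid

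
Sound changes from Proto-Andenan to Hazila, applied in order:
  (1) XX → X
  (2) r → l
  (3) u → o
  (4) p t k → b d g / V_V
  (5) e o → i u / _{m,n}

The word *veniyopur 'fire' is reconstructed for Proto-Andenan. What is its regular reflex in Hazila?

viniyobol

Hazila: *veniyopur
  veniyopur (rule 1 does not apply)
  veniyopur → veniyopul   [unconditioned shift]
  veniyopul → veniyopol   [vowel merger]
  veniyopol → veniyobol   [intervocalic voicing]
  veniyobol → viniyobol   [pre-nasal raising]
  giving Hazila viniyobol.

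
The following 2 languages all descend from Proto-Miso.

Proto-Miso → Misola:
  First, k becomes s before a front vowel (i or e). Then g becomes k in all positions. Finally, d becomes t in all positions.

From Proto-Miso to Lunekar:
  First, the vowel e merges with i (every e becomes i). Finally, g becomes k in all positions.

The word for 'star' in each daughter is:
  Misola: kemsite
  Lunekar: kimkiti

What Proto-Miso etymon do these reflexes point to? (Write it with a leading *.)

Position 1: Misola has k, Lunekar has k. Taking the neighbouring segments as reconstructed: Misola k can only go back to *g; Lunekar k could go back to *k or *g — the one source consistent with every daughter is *g.
Position 4: Misola has s, Lunekar has k. Taking the neighbouring segments as reconstructed: Misola s could go back to *k or *s; Lunekar k could go back to *k or *g — the one source consistent with every daughter is *k.
Position 7: Misola has e, Lunekar has i. Misola preserves e here (none of its changes turn any other segment into e), so the proto-segment is *e.
This points to *gemkite. Verify forward in each daughter:
Misola: start from *gemkite.
  rule 1 (palatalisation): gemkite → gemsite
  rule 2 (unconditioned shift): gemsite → kemsite
  rule 3: no change — kemsite
  ⇒ Misola kemsite
Lunekar: *gemkite
  gemkite → gimkiti   [vowel merger]
  gimkiti → kimkiti   [unconditioned shift]
  giving Lunekar kimkiti.
No other proto-form is consistent with every reflex, so the reconstruction is *gemkite.

*gemkite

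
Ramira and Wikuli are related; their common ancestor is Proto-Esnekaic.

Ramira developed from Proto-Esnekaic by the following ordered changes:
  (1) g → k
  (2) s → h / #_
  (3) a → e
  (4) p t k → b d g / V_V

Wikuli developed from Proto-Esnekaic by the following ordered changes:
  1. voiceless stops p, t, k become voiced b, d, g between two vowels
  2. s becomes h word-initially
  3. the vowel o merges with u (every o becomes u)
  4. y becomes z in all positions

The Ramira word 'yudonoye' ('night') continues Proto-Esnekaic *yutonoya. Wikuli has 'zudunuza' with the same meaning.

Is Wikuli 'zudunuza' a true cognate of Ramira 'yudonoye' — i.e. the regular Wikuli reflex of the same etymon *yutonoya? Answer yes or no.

yes

Derive the expected Wikuli reflex of *yutonoya:
Wikuli: *yutonoya > yudonoya > yudunuya > zudunuza  (by intervocalic voicing, vowel merger, unconditioned shift)
Wikuli 'zudunuza' matches the regular reflex exactly, so the pair is cognate.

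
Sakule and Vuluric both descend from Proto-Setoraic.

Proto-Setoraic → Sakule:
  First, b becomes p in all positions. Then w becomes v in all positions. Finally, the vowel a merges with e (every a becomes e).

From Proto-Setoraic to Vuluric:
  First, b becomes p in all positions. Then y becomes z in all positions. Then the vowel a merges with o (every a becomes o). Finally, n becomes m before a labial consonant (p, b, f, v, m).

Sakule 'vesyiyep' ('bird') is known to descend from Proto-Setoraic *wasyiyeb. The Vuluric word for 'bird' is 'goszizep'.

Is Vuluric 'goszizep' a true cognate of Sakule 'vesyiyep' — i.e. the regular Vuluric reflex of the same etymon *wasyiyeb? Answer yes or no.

no

Derive the expected Vuluric reflex of *wasyiyeb:
Vuluric: *wasyiyeb
  wasyiyeb → wasyiyep   [unconditioned shift]
  wasyiyep → waszizep   [unconditioned shift]
  waszizep → woszizep   [vowel merger]
  woszizep (rule 4 does not apply)
  giving Vuluric woszizep.
The regular Vuluric reflex would be 'woszizep', but the attested form is 'goszizep'. The correspondence is irregular, so they are not cognates (the Vuluric form has a different source).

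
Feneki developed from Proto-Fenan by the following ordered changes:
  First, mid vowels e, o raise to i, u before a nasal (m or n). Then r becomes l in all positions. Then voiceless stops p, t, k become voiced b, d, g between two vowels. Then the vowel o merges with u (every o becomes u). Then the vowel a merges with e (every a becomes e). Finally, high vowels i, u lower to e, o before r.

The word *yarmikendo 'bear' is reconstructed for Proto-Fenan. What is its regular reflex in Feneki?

Feneki: *yarmikendo
  yarmikendo → yarmikindo   [pre-nasal raising]
  yarmikindo → yalmikindo   [unconditioned shift]
  yalmikindo → yalmigindo   [intervocalic voicing]
  yalmigindo → yalmigindu   [vowel merger]
  yalmigindu → yelmigindu   [vowel merger]
  yelmigindu (rule 6 does not apply)
  giving Feneki yelmigindu.

yelmigindu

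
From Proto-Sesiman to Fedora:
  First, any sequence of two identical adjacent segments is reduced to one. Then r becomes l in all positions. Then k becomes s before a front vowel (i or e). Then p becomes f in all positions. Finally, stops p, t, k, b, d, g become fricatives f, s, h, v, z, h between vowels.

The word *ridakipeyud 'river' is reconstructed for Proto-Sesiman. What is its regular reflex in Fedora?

Fedora: start from *ridakipeyud.
  rule 1: no change — ridakipeyud
  rule 2 (unconditioned shift): ridakipeyud → lidakipeyud
  rule 3 (palatalisation): lidakipeyud → lidasipeyud
  rule 4 (unconditioned shift): lidasipeyud → lidasifeyud
  rule 5 (intervocalic lenition): lidasifeyud → lizasifeyud
  ⇒ Fedora lizasifeyud

lizasifeyud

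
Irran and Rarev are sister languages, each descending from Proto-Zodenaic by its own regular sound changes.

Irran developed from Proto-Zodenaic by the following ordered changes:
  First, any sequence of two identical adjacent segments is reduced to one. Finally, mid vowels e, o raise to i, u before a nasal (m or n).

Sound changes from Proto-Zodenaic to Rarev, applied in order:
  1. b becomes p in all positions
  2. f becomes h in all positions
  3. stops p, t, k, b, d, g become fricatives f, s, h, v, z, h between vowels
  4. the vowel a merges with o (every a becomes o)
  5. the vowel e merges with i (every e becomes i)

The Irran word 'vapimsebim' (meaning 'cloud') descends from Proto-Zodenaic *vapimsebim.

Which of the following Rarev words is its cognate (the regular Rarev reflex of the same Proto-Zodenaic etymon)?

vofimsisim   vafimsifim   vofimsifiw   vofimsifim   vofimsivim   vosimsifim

vofimsifim

Rarev: start from *vapimsebim.
  rule 1 (unconditioned shift): vapimsebim → vapimsepim
  rule 2: no change — vapimsepim
  rule 3 (intervocalic lenition): vapimsepim → vafimsefim
  rule 4 (vowel merger): vafimsefim → vofimsefim
  rule 5 (vowel merger): vofimsefim → vofimsifim
  ⇒ Rarev vofimsifim
Among the options, 'vofimsifim' alone shows every Rarev change applied in order.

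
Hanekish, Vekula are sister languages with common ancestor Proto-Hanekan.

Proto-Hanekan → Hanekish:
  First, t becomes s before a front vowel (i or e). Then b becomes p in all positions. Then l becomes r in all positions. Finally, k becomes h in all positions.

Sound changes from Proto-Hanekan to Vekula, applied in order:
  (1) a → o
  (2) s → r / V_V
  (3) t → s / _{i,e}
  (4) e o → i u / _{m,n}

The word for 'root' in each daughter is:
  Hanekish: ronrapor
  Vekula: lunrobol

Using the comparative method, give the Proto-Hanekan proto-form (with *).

*lonrabol

Position 2: Hanekish has o, Vekula has u. Hanekish preserves o here (none of its changes turn any other segment into o), so the proto-segment is *o.
Position 5: Hanekish has a, Vekula has o. Hanekish preserves a here (none of its changes turn any other segment into a), so the proto-segment is *a.
This points to *lonrabol. Verify forward in each daughter:
Hanekish: *lonrabol
  lonrabol (rule 1 does not apply)
  lonrabol → lonrapol   [unconditioned shift]
  lonrapol → ronrapor   [unconditioned shift]
  ronrapor (rule 4 does not apply)
  giving Hanekish ronrapor.
Vekula: *lonrabol > lonrobol > lunrobol  (by vowel merger, pre-nasal raising)
Only *lonrabol yields all of Hanekish ronrapor, Vekula lunrobol.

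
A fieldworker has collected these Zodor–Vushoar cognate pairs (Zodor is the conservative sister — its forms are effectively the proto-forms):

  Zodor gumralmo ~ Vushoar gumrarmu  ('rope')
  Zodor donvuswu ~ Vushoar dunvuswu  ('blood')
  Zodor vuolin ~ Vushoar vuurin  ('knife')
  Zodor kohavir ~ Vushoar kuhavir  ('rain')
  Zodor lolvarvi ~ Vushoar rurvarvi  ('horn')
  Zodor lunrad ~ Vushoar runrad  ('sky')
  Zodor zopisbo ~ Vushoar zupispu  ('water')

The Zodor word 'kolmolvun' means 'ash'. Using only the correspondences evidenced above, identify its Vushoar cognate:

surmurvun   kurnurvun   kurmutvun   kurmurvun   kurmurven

kurmurvun

kohavir ~ kuhavir, lolvarvi ~ rurvarvi — Zodor o corresponds to Vushoar u after a consonant, before a consonant other than r, m, n, p, b, f, v.
gumralmo ~ gumrarmu — Zodor l corresponds to Vushoar r after a vowel, before a nasal.
lolvarvi ~ rurvarvi — Zodor l corresponds to Vushoar r after a vowel, before a labial obstruent.
Applying these to Zodor 'kolmolvun':
  kolmolvun → kulmolvun   (o→u after a consonant, before a consonant other than r, m, n, p, b, f, v)
  kulmolvun → kurmolvun   (l→r after a vowel, before a nasal)
  kurmolvun → kurmulvun   (o→u after a consonant, before a consonant other than r, m, n, p, b, f, v)
  kurmulvun → kurmurvun   (l→r after a vowel, before a labial obstruent)
So the Vushoar cognate is 'kurmurvun'.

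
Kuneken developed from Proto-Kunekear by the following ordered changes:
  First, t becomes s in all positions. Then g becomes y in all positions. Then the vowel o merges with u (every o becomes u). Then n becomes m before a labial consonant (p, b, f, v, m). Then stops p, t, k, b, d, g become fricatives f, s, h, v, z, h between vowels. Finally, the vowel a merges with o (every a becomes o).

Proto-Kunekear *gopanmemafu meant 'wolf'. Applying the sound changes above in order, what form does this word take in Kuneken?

Kuneken: start from *gopanmemafu.
  rule 1: no change — gopanmemafu
  rule 2 (unconditioned shift): gopanmemafu → yopanmemafu
  rule 3 (vowel merger): yopanmemafu → yupanmemafu
  rule 4 (nasal place assimilation): yupanmemafu → yupammemafu
  rule 5 (intervocalic lenition): yupammemafu → yufammemafu
  rule 6 (vowel merger): yufammemafu → yufommemofu
  ⇒ Kuneken yufommemofu

yufommemofu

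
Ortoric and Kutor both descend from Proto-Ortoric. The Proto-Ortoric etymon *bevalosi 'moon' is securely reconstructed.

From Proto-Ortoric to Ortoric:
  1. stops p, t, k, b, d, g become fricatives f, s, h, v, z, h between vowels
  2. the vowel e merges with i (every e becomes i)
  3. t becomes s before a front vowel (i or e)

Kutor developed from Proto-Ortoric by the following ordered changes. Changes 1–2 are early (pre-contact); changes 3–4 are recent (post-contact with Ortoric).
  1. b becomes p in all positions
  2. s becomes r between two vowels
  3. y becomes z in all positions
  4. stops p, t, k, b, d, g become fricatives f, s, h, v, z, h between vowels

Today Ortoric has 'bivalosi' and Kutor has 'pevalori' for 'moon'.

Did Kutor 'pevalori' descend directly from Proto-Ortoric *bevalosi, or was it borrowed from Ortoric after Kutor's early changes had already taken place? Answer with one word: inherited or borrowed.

inherited

If inherited, *bevalosi would pass through all of Kutor's changes:
Kutor: *bevalosi > pevalosi > pevalori  (by unconditioned shift, rhotacism)
If borrowed from Ortoric 'bivalosi' after the early changes, it would undergo only the recent ones:
  rule 3 (unconditioned shift): no change (bivalosi)
  rule 4 (intervocalic lenition): no change (bivalosi)
  ⇒ as a loan: bivalosi
Kutor 'pevalori' matches the inherited outcome exactly, so it is an inherited cognate, not a loan.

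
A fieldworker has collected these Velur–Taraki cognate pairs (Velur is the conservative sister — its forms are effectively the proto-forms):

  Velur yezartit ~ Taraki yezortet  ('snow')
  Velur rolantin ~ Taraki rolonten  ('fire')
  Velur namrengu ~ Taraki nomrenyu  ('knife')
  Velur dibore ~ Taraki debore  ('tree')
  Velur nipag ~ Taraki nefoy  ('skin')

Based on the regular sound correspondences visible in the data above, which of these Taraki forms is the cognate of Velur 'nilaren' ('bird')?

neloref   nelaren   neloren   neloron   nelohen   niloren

yezartit ~ yezortet — Velur i corresponds to Taraki e after a consonant, before a consonant other than r, m, n, p, b, f, v.
yezartit ~ yezortet — Velur a corresponds to Taraki o after a consonant, before r.
Applying these to Velur 'nilaren':
  nilaren → nelaren   (i→e after a consonant, before a consonant other than r, m, n, p, b, f, v)
  nelaren → neloren   (a→o after a consonant, before r)
So the Taraki cognate is 'neloren'.

neloren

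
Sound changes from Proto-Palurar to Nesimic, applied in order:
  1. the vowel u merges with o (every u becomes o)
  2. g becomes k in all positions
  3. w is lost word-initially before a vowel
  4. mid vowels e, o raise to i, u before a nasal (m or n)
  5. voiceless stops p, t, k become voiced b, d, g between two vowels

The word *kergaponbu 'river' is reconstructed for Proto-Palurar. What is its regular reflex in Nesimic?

kerkabunbo

Nesimic: *kergaponbu > kergaponbo > kerkaponbo > kerkapunbo > kerkabunbo  (by vowel merger, unconditioned shift, pre-nasal raising, intervocalic voicing)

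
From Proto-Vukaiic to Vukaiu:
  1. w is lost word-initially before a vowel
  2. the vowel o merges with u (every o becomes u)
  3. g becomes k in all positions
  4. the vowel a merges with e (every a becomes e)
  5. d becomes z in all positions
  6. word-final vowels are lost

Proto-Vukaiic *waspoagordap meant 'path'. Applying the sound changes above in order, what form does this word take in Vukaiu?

espuekurzep

Vukaiu: *waspoagordap > aspoagordap > aspuagurdap > aspuakurdap > espuekurdep > espuekurzep  (by glide loss, vowel merger, unconditioned shift, vowel merger, unconditioned shift)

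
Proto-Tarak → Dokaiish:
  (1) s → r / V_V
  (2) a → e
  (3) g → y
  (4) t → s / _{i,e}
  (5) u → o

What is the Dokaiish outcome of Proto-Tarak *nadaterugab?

Dokaiish: *nadaterugab
  nadaterugab (rule 1 does not apply)
  nadaterugab → nedeterugeb   [vowel merger]
  nedeterugeb → nedeteruyeb   [unconditioned shift]
  nedeteruyeb → nedeseruyeb   [palatalisation]
  nedeseruyeb → nedeseroyeb   [vowel merger]
  giving Dokaiish nedeseroyeb.

nedeseroyeb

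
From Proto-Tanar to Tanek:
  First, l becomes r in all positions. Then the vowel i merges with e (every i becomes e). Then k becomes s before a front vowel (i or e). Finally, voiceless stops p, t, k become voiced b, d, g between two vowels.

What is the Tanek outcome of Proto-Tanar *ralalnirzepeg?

Tanek: *ralalnirzepeg > rararnirzepeg > rararnerzepeg > rararnerzebeg  (by unconditioned shift, vowel merger, intervocalic voicing)

rararnerzebeg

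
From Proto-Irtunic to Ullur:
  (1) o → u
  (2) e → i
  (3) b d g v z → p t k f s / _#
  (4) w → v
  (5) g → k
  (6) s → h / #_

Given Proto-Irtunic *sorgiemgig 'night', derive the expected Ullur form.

Ullur: start from *sorgiemgig.
  rule 1 (vowel merger): sorgiemgig → surgiemgig
  rule 2 (vowel merger): surgiemgig → surgiimgig
  rule 3 (final devoicing): surgiimgig → surgiimgik
  rule 4: no change — surgiimgik
  rule 5 (unconditioned shift): surgiimgik → surkiimkik
  rule 6 (debuccalisation): surkiimkik → hurkiimkik
  ⇒ Ullur hurkiimkik

hurkiimkik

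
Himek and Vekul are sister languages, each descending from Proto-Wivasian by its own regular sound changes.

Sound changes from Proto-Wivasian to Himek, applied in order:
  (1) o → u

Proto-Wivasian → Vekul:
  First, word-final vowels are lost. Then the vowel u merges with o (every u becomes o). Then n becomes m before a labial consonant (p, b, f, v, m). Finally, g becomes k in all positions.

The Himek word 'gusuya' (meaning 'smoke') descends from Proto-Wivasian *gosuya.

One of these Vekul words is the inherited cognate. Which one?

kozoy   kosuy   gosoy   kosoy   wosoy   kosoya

Vekul: start from *gosuya.
  rule 1 (apocope): gosuya → gosuy
  rule 2 (vowel merger): gosuy → gosoy
  rule 3: no change — gosoy
  rule 4 (unconditioned shift): gosoy → kosoy
  ⇒ Vekul kosoy
Among the options, 'kosoy' alone shows every Vekul change applied in order.

kosoy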